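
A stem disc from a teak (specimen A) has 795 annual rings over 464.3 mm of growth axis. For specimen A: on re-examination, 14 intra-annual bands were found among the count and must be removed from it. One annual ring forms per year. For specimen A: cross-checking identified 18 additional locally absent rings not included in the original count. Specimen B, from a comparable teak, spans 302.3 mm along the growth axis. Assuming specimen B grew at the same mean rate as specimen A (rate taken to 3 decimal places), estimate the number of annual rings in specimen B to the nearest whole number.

Specimen A: after corrections the count is 795 − 14 + 18 = 799 annual rings.
A: Extension rate ≈ 464.3 / 799 = 0.581 mm/year.
For B, 302.3 / 0.581 = 520.31 years ≈ 520 annual rings.

520 annual rings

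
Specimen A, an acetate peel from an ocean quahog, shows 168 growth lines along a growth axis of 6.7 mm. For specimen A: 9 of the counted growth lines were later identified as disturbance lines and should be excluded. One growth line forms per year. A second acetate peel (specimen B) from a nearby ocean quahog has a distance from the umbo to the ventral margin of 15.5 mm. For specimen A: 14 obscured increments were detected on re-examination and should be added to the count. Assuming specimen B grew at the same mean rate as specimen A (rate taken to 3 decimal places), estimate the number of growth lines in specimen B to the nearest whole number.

397 growth lines

Specimen A: true growth line count = 168 − 9 + 14 = 173.
A: Extension rate ≈ 6.7 / 173 = 0.039 mm/yr.
Specimen B: 15.5 mm / 0.039 mm per year = 397.44 years ≈ 397 growth lines.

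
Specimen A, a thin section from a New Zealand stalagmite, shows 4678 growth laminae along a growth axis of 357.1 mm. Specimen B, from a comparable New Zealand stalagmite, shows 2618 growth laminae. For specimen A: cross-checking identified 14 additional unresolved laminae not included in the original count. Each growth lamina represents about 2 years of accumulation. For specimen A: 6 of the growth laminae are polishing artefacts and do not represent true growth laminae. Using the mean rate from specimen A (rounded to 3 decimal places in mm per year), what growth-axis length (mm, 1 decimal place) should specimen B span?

199.0 mm

Specimen A: adjusted count: 4678 − 6 + 14 = 4686 growth laminae.
Specimen A: multiplying by 2 years per growth lamina: 4686 × 2 = 9372 years.
A: 357.1 mm over 9372 years gives 357.1 / 9372 ≈ 0.038 mm/yr.
Specimen B: at 2 years per growth lamina, 2618 × 2 = 5236 years. Length of B = 0.038 × 5236 = 199.0 mm.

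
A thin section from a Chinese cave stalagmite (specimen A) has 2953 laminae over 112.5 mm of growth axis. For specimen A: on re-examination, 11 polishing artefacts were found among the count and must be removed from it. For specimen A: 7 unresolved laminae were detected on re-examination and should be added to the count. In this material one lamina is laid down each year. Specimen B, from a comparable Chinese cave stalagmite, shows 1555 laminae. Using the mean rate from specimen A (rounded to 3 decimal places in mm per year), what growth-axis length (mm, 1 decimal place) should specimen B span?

Specimen A: adjusted count: 2953 − 11 + 7 = 2949 laminae.
A: Mean rate = 112.5 mm / 2949 years ≈ 0.038 mm/year.
Length of B = 0.038 × 1555 = 59.1 mm.

59.1 mm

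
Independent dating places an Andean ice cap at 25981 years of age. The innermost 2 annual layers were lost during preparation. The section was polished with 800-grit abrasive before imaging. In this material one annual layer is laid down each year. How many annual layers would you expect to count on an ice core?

At one annual layer per year, 25981 years correspond to 25981 annual layers.
Less the 2 uncaptured annual layers: 25981 − 2 = 25979.

25979 annual layers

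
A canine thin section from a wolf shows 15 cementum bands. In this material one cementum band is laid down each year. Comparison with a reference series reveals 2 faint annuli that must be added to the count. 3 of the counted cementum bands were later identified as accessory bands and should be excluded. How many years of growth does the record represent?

Adjusted count: 15 − 3 + 2 = 14 cementum bands.
At one cementum band per year, that is 14 years.

14 years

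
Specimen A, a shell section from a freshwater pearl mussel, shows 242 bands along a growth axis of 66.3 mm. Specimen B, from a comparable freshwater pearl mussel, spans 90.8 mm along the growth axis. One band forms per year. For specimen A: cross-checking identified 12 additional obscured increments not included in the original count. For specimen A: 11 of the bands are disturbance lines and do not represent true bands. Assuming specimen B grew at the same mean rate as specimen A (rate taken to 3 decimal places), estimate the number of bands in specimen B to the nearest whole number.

Specimen A: correcting the raw count gives 242 − 11 + 12 = 243 true bands.
A: Mean rate = 66.3 mm / 243 years ≈ 0.273 mm/year.
B spans 90.8 / 0.273 = 332.60 years ≈ 333 bands.

333 bands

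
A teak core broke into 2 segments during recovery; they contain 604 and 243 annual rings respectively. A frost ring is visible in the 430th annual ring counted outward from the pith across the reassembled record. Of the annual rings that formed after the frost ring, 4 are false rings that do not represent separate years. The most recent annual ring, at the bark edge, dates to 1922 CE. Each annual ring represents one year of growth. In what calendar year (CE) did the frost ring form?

Total annual rings = 604 + 243 = 847.
Between annual ring 430 and the bark edge there are 847 − 430 = 417 annual rings.
417 − 4 false = 413 true annual rings after the frost ring.
Counting back 413 years from 1922 CE places the frost ring in 1922 − 413 = 1509 CE.

1509 CE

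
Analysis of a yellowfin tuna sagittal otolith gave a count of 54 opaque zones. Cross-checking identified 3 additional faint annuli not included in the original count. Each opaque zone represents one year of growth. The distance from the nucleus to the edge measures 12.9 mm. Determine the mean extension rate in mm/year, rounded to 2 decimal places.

0.23 mm/year

After corrections the count is 54 + 3 = 57 opaque zones.
Mean rate = 12.9 mm / 57 years ≈ 0.23 mm/year.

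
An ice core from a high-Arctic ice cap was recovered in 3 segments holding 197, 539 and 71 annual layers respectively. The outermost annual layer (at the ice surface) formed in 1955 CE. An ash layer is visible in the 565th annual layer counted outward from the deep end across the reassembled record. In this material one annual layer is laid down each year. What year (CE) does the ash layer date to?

Total annual layers = 197 + 539 + 71 = 807.
The ash layer sits at annual layer 565 from the deep end, so 807 − 565 = 242 annual layers formed after it.
The annual layer at the ice surface is 1955 CE, so the ash layer dates to 1955 − 242 = 1713 CE.

1713 CE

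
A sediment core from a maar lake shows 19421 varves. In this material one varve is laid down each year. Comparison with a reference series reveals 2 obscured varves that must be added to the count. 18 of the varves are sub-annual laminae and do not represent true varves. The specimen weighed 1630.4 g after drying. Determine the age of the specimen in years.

Adjusted count: 19421 − 18 + 2 = 19405 varves.
One varve per year makes the duration 19405 years.

19405 years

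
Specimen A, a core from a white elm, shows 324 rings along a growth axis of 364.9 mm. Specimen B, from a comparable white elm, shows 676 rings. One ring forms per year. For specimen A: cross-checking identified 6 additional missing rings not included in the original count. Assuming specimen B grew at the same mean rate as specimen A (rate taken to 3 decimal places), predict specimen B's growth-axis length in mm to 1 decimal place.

747.7 mm

Specimen A: correcting the raw count gives 324 + 6 = 330 true rings.
A: 364.9 mm over 330 years gives 364.9 / 330 ≈ 1.106 mm/year.
For B, 1.106 mm/year × 676 years = 747.7 mm.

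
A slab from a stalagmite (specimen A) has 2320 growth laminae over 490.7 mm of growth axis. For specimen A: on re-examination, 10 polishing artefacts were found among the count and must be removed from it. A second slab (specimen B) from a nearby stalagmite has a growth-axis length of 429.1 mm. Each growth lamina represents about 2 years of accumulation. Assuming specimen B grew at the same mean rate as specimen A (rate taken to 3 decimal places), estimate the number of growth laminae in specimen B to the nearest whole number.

Specimen A: correcting the raw count gives 2320 − 10 = 2310 true growth laminae.
Specimen A: multiplying by 2 years per growth lamina: 2310 × 2 = 4620 years.
A: Mean rate = 490.7 mm / 4620 years ≈ 0.106 mm/yr.
B spans 429.1 / 0.106 = 4048.11 years; at 2 years per growth lamina that is 4048.11 / 2 ≈ 2024 growth laminae.

2024 growth laminae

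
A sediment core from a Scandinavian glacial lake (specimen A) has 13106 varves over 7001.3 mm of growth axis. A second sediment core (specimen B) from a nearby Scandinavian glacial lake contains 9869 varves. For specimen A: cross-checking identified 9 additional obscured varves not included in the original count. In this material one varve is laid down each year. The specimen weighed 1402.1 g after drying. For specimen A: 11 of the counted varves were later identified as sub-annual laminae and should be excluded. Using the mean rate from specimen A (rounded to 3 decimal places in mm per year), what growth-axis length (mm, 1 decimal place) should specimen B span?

5270.0 mm

Specimen A: after corrections the count is 13106 − 11 + 9 = 13104 varves.
A: Mean rate = 7001.3 mm / 13104 years ≈ 0.534 mm/yr.
Length of B = 0.534 × 9869 = 5270.0 mm.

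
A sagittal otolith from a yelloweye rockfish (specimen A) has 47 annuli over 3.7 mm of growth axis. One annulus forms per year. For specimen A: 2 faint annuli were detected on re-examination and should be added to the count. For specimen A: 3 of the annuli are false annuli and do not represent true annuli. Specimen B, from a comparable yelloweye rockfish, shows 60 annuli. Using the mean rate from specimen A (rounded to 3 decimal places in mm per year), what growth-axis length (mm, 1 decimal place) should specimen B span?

4.8 mm

Specimen A: correcting the raw count gives 47 − 3 + 2 = 46 true annuli.
A: Mean rate = 3.7 mm / 46 years ≈ 0.080 mm/year.
Length of B = 0.080 × 60 = 4.8 mm.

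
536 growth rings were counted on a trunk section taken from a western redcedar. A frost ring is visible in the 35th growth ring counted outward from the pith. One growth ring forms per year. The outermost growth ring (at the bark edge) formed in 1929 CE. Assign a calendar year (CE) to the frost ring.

Between growth ring 35 and the bark edge there are 536 − 35 = 501 growth rings.
1929 − 501 = 1428 CE.

1428 CE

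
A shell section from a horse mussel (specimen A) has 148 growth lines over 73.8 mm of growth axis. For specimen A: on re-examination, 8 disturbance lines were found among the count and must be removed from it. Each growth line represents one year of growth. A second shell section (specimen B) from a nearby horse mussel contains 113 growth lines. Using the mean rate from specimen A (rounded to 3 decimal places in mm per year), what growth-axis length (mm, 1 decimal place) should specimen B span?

59.6 mm

Specimen A: correcting the raw count gives 148 − 8 = 140 true growth lines.
A: Extension rate ≈ 73.8 / 140 = 0.527 mm/yr.
Length of B = 0.527 × 113 = 59.6 mm.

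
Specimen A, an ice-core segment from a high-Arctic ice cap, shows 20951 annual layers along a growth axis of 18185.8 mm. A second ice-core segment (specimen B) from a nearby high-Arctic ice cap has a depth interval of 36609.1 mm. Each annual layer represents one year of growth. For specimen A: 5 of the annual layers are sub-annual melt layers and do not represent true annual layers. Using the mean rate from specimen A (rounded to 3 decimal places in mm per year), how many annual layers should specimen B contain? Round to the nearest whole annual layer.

Specimen A: adjusted count: 20951 − 5 = 20946 annual layers.
A: Mean rate = 18185.8 mm / 20946 years ≈ 0.868 mm/year.
Specimen B: 36609.1 mm / 0.868 mm per year = 42176.38 years ≈ 42176 annual layers.

42176 annual layers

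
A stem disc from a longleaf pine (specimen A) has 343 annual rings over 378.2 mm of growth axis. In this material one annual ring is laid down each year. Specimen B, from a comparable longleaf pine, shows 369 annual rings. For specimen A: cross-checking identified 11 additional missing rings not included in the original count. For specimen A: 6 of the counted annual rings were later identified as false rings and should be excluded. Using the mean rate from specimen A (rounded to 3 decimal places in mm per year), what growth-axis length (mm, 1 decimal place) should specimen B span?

401.1 mm

Specimen A: adjusted count: 343 − 6 + 11 = 348 annual rings.
A: Mean rate = 378.2 mm / 348 years ≈ 1.087 mm/yr.
Length of B = 1.087 × 369 = 401.1 mm.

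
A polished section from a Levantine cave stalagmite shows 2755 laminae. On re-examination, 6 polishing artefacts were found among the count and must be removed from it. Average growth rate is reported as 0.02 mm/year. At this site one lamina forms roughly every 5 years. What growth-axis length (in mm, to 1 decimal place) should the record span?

274.9 mm

True lamina count = 2755 − 6 = 2749.
Multiplying by 5 years per lamina: 2749 × 5 = 13745 years.
13745 years at 0.02 mm/year gives 0.02 × 13745 = 274.9 mm.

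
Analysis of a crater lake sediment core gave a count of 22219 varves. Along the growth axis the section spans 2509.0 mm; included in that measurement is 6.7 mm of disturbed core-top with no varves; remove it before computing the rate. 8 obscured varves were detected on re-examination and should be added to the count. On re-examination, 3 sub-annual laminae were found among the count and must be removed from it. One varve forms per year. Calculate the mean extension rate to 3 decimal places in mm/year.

Adjusted count: 22219 − 3 + 8 = 22224 varves.
The growth record spans 2509.0 − 6.7 = 2502.3 mm.
Extension rate ≈ 2502.3 / 22224 = 0.113 mm/year.

0.113 mm/year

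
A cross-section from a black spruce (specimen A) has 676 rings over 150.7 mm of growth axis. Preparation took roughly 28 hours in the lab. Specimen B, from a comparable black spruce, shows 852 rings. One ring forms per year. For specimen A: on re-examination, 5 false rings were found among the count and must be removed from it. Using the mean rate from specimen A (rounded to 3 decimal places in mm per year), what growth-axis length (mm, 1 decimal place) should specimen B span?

191.7 mm

Specimen A: true ring count = 676 − 5 = 671.
A: 150.7 mm over 671 years gives 150.7 / 671 ≈ 0.225 mm/year.
B's length ≈ 0.225 × 852 = 191.7 mm.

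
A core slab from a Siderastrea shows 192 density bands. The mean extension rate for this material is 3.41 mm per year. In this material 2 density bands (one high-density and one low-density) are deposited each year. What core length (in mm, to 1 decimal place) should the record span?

192 density bands at 2 per year is 192 / 2 = 96 years.
Predicted length = 3.41 mm/year × 96 years = 327.4 mm.

327.4 mm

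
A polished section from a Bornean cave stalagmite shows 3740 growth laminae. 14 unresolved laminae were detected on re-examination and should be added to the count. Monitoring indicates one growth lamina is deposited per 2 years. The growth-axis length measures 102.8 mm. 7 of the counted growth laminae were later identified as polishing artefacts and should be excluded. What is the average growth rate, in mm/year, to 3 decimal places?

0.014 mm/year

Adjusted count: 3740 − 7 + 14 = 3747 growth laminae.
At 2 years per growth lamina, 3747 × 2 = 7494 years.
Extension rate ≈ 102.8 / 7494 = 0.014 mm/year.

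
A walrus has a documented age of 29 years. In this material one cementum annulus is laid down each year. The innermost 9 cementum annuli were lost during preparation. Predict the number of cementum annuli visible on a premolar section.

Expected cementum annuli over 29 years: 29.
Subtracting the 9 cementum annuli not captured gives 29 − 9 = 20 cementum annuli in the record.

20 cementum annuli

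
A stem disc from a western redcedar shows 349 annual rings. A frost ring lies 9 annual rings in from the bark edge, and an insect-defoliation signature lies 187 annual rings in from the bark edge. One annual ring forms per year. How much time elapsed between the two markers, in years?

178 years

Separation: 187 − 9 = 178 annual rings.
One annual ring per year makes the interval 178 years.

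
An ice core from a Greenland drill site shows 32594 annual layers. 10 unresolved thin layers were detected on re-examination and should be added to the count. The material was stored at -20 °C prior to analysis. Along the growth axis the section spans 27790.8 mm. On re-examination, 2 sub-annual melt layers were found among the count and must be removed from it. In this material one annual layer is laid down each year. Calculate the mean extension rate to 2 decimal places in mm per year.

Adjusted count: 32594 − 2 + 10 = 32602 annual layers.
27790.8 mm over 32602 years gives 27790.8 / 32602 ≈ 0.85 mm per year.

0.85 mm per year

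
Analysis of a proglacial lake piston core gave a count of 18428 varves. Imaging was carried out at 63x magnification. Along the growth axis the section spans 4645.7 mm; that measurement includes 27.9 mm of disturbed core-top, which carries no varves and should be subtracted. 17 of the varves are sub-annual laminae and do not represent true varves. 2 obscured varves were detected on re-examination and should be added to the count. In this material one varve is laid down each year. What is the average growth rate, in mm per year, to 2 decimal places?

0.25 mm per year

After corrections the count is 18428 − 17 + 2 = 18413 varves.
Removing the 27.9 mm offcut leaves 4645.7 − 27.9 = 4617.8 mm.
4617.8 mm over 18413 years gives 4617.8 / 18413 ≈ 0.25 mm per year.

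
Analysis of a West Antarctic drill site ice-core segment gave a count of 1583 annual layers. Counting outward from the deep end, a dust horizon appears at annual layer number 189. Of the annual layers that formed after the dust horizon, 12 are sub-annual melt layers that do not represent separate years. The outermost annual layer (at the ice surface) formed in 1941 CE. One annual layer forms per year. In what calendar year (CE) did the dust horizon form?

559 CE

1583 − 189 = 1394 annual layers lie beyond the dust horizon toward the ice surface.
Excluding 12 false annual layers: 1394 − 12 = 1382.
1941 − 1382 = 559 CE.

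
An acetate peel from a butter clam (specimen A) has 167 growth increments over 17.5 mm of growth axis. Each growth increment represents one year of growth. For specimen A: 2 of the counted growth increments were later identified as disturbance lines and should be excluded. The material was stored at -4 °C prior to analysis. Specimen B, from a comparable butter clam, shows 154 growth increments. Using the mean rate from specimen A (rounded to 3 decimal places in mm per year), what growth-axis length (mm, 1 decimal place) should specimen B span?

Specimen A: correcting the raw count gives 167 − 2 = 165 true growth increments.
A: Extension rate ≈ 17.5 / 165 = 0.106 mm per year.
B's length ≈ 0.106 × 154 = 16.3 mm.

16.3 mm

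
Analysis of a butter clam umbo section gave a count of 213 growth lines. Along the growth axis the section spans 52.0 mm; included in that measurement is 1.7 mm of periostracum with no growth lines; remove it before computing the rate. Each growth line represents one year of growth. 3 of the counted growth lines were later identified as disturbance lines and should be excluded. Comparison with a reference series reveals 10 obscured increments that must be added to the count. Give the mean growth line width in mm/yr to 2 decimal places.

After corrections the count is 213 − 3 + 10 = 220 growth lines.
Removing the 1.7 mm offcut leaves 52.0 − 1.7 = 50.3 mm.
50.3 mm over 220 years gives 50.3 / 220 ≈ 0.23 mm/yr.

0.23 mm/yr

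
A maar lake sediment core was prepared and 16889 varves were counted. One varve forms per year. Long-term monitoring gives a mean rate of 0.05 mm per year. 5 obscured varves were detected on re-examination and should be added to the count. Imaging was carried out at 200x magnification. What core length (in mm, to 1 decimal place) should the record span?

True varve count = 16889 + 5 = 16894.
Length ≈ 0.05 × 16894 = 844.7 mm.

844.7 mm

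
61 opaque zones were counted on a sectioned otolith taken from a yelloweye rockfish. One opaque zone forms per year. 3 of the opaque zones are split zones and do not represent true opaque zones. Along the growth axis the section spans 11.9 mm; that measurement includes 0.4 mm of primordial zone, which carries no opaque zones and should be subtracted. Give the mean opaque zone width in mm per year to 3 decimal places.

0.198 mm per year

True opaque zone count = 61 − 3 = 58.
The growth record spans 11.9 − 0.4 = 11.5 mm.
Extension rate ≈ 11.5 / 58 = 0.198 mm per year.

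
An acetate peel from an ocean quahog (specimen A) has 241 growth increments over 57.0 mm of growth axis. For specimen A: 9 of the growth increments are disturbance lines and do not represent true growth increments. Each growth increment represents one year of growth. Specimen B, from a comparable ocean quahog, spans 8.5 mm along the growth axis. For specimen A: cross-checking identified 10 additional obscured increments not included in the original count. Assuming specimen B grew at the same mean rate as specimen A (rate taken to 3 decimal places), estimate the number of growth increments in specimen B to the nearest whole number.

36 growth increments

Specimen A: after corrections the count is 241 − 9 + 10 = 242 growth increments.
A: Extension rate ≈ 57.0 / 242 = 0.236 mm per year.
B spans 8.5 / 0.236 = 36.02 years ≈ 36 growth increments.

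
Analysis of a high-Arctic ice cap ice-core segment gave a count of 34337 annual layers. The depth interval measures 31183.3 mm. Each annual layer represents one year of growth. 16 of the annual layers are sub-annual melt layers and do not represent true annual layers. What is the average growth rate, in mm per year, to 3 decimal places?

0.909 mm per year

Correcting the raw count gives 34337 − 16 = 34321 true annual layers.
Extension rate ≈ 31183.3 / 34321 = 0.909 mm per year.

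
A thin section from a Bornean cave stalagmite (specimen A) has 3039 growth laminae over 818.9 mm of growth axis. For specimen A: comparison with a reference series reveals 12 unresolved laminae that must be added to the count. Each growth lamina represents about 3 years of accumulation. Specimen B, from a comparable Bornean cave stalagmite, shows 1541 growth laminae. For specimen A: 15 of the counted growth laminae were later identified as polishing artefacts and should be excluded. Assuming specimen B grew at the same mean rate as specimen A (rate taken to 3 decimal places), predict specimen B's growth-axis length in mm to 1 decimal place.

416.1 mm

Specimen A: adjusted count: 3039 − 15 + 12 = 3036 growth laminae.
Specimen A: multiplying by 3 years per growth lamina: 3036 × 3 = 9108 years.
A: Mean rate = 818.9 mm / 9108 years ≈ 0.090 mm per year.
Specimen B: 1541 growth laminae at 3 years each span 1541 × 3 = 4623 years. For B, 0.090 mm/year × 4623 years = 416.1 mm.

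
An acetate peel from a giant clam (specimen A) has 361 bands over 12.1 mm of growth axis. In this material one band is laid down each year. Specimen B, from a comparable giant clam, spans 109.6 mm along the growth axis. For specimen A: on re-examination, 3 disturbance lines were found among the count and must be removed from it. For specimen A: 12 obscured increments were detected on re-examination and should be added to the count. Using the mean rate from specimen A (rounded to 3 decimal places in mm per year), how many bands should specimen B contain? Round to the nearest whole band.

3321 bands

Specimen A: adjusted count: 361 − 3 + 12 = 370 bands.
A: Mean rate = 12.1 mm / 370 years ≈ 0.033 mm/year.
For B, 109.6 / 0.033 = 3321.21 years ≈ 3321 bands.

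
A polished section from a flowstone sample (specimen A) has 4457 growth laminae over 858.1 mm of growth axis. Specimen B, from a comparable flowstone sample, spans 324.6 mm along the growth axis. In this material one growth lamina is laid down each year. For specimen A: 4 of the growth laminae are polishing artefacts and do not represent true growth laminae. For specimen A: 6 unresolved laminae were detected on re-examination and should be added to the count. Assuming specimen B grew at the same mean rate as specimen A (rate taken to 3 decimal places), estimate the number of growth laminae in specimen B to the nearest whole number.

1691 growth laminae

Specimen A: after corrections the count is 4457 − 4 + 6 = 4459 growth laminae.
A: Mean rate = 858.1 mm / 4459 years ≈ 0.192 mm/year.
For B, 324.6 / 0.192 = 1690.62 years ≈ 1691 growth laminae.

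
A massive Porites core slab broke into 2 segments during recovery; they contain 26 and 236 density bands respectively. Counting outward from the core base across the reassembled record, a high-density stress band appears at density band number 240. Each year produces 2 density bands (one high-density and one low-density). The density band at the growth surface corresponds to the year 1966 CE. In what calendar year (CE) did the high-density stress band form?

1955 CE

Total density bands = 26 + 236 = 262.
The high-density stress band sits at density band 240 from the core base, so 262 − 240 = 22 density bands formed after it.
With 2 density bands per year, 22 / 2 = 11 years.
Counting back 11 years from 1966 CE places the high-density stress band in 1966 − 11 = 1955 CE.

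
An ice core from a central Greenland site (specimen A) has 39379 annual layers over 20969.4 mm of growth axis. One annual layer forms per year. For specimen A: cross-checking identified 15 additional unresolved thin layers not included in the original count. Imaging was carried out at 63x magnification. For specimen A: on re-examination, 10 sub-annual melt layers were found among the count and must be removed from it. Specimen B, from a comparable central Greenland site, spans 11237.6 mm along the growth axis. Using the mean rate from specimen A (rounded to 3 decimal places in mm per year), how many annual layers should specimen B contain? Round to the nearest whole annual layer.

Specimen A: correcting the raw count gives 39379 − 10 + 15 = 39384 true annual layers.
A: 20969.4 mm over 39384 years gives 20969.4 / 39384 ≈ 0.532 mm per year.
Specimen B: 11237.6 mm / 0.532 mm per year = 21123.31 years ≈ 21123 annual layers.

21123 annual layers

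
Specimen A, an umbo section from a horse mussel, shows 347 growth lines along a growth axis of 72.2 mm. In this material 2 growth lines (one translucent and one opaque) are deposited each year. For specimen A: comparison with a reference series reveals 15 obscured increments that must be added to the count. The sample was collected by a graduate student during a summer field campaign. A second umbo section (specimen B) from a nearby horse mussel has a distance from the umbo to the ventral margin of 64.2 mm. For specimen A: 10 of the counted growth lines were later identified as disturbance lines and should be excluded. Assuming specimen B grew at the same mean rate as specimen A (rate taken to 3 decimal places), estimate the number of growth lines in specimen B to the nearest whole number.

313 growth lines

Specimen A: adjusted count: 347 − 10 + 15 = 352 growth lines.
Specimen A: 352 growth lines at 2 per year is 352 / 2 = 176 years.
A: 72.2 mm over 176 years gives 72.2 / 176 ≈ 0.410 mm/year.
B spans 64.2 / 0.410 = 156.59 years; at 2 growth lines per year that is 156.59 × 2 ≈ 313 growth lines.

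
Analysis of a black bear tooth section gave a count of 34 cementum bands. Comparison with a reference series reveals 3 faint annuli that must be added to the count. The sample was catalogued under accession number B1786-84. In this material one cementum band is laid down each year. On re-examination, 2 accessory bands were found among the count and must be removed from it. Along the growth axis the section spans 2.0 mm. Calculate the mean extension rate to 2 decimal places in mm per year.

Adjusted count: 34 − 2 + 3 = 35 cementum bands.
2.0 mm over 35 years gives 2.0 / 35 ≈ 0.06 mm per year.

0.06 mm per year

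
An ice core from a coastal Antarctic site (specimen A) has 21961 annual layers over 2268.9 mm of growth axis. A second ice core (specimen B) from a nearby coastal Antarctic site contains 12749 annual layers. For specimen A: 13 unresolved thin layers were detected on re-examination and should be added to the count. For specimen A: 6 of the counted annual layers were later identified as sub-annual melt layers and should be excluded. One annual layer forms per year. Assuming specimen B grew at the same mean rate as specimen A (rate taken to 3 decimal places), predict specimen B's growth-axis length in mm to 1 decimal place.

1313.1 mm

Specimen A: after corrections the count is 21961 − 6 + 13 = 21968 annual layers.
A: 2268.9 mm over 21968 years gives 2268.9 / 21968 ≈ 0.103 mm per year.
Length of B = 0.103 × 12749 = 1313.1 mm.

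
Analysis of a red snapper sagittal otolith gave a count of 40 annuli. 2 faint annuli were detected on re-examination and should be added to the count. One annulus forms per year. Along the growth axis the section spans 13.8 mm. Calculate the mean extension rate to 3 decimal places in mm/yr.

After corrections the count is 40 + 2 = 42 annuli.
Mean rate = 13.8 mm / 42 years ≈ 0.329 mm/yr.

0.329 mm/yr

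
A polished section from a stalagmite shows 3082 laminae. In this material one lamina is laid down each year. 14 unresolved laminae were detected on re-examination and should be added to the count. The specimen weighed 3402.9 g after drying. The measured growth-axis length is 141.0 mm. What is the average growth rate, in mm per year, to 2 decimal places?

0.05 mm per year

After corrections the count is 3082 + 14 = 3096 laminae.
Extension rate ≈ 141.0 / 3096 = 0.05 mm per year.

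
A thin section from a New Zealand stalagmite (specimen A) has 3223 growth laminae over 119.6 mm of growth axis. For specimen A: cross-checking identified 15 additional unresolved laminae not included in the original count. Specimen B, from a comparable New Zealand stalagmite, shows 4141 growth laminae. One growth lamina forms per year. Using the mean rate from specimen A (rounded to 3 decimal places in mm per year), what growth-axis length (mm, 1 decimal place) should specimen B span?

153.2 mm

Specimen A: after corrections the count is 3223 + 15 = 3238 growth laminae.
A: Extension rate ≈ 119.6 / 3238 = 0.037 mm/year.
Length of B = 0.037 × 4141 = 153.2 mm.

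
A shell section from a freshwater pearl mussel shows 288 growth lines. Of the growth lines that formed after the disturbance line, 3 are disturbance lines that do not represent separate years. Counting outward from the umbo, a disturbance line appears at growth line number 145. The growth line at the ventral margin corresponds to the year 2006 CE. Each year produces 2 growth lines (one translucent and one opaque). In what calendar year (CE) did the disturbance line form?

1936 CE

288 − 145 = 143 growth lines lie beyond the disturbance line toward the ventral margin.
Excluding 3 false growth lines: 143 − 3 = 140.
With 2 growth lines per year, 140 / 2 = 70 years.
The growth line at the ventral margin is 2006 CE, so the disturbance line dates to 2006 − 70 = 1936 CE.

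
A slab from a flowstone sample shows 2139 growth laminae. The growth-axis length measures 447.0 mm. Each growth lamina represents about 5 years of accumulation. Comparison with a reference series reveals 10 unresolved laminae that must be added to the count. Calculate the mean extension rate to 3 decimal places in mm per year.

0.042 mm per year

Correcting the raw count gives 2139 + 10 = 2149 true growth laminae.
2149 growth laminae at 5 years each span 2149 × 5 = 10745 years.
Extension rate ≈ 447.0 / 10745 = 0.042 mm per year.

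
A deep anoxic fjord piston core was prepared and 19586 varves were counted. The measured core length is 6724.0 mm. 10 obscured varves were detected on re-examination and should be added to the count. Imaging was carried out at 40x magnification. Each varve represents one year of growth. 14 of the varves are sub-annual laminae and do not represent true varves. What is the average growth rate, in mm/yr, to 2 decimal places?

True varve count = 19586 − 14 + 10 = 19582.
Mean rate = 6724.0 mm / 19582 years ≈ 0.34 mm/yr.

0.34 mm/yr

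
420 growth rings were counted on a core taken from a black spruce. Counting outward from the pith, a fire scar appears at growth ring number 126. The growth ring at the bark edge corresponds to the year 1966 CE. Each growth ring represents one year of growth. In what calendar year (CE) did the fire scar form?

1672 CE

The fire scar sits at growth ring 126 from the pith, so 420 − 126 = 294 growth rings formed after it.
The growth ring at the bark edge is 1966 CE, so the fire scar dates to 1966 − 294 = 1672 CE.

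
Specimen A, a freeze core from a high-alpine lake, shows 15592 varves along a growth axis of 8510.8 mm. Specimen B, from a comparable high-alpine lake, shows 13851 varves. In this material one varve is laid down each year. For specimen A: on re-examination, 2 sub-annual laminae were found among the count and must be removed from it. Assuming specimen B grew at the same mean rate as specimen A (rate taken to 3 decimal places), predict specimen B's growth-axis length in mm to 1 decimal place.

Specimen A: adjusted count: 15592 − 2 = 15590 varves.
A: Extension rate ≈ 8510.8 / 15590 = 0.546 mm per year.
For B, 0.546 mm/year × 13851 years = 7562.6 mm.

7562.6 mm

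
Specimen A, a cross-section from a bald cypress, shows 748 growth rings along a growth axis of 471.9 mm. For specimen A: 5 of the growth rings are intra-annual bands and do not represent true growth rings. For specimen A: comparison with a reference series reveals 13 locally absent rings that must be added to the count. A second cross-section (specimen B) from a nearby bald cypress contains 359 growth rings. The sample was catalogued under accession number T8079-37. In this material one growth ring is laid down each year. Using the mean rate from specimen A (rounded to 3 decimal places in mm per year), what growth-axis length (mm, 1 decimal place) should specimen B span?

Specimen A: correcting the raw count gives 748 − 5 + 13 = 756 true growth rings.
A: Extension rate ≈ 471.9 / 756 = 0.624 mm per year.
Length of B = 0.624 × 359 = 224.0 mm.

224.0 mm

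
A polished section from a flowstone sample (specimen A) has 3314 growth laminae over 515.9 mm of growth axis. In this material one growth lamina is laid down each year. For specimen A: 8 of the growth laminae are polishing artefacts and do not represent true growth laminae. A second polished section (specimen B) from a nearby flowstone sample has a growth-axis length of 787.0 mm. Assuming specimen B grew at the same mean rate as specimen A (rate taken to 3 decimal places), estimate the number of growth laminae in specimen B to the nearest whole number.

Specimen A: after corrections the count is 3314 − 8 = 3306 growth laminae.
A: 515.9 mm over 3306 years gives 515.9 / 3306 ≈ 0.156 mm/yr.
For B, 787.0 / 0.156 = 5044.87 years ≈ 5045 growth laminae.

5045 growth laminae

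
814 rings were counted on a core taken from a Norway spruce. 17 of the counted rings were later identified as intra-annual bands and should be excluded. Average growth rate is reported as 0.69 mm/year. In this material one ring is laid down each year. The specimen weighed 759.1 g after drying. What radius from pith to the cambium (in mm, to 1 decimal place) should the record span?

After corrections the count is 814 − 17 = 797 rings.
Predicted length = 0.69 mm/year × 797 years = 549.9 mm.

549.9 mm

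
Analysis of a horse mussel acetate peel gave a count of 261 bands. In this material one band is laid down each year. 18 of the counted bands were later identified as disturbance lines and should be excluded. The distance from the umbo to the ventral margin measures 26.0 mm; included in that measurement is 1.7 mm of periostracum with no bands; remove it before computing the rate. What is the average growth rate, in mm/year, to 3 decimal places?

0.100 mm/year

Correcting the raw count gives 261 − 18 = 243 true bands.
Net length = 26.0 − 1.7 = 24.3 mm.
Mean rate = 24.3 mm / 243 years ≈ 0.100 mm/year.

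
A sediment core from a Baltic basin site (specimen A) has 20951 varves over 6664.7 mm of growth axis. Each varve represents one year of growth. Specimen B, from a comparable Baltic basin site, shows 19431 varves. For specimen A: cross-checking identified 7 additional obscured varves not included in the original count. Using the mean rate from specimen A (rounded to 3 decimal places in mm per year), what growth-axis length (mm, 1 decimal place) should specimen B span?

Specimen A: correcting the raw count gives 20951 + 7 = 20958 true varves.
A: Extension rate ≈ 6664.7 / 20958 = 0.318 mm per year.
For B, 0.318 mm/year × 19431 years = 6179.1 mm.

6179.1 mm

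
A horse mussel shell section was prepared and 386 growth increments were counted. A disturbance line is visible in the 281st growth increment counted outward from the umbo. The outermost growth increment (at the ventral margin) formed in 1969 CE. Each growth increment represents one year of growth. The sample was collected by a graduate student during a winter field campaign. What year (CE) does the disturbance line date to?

1864 CE

Between growth increment 281 and the ventral margin there are 386 − 281 = 105 growth increments.
Counting back 105 years from 1969 CE places the disturbance line in 1969 − 105 = 1864 CE.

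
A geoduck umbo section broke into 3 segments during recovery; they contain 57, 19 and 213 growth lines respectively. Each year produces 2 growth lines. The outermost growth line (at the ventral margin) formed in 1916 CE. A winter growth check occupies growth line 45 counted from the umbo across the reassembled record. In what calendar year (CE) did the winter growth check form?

Total growth lines = 57 + 19 + 213 = 289.
289 − 45 = 244 growth lines lie beyond the winter growth check toward the ventral margin.
244 growth lines at 2 per year is 244 / 2 = 122 years.
1916 − 122 = 1794 CE.

1794 CE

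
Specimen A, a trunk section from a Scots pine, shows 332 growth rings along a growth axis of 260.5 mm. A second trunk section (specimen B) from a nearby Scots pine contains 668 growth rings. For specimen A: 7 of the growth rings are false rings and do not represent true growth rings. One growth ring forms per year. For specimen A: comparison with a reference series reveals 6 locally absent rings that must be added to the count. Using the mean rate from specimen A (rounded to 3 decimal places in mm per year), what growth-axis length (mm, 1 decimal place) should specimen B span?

525.7 mm

Specimen A: correcting the raw count gives 332 − 7 + 6 = 331 true growth rings.
A: Mean rate = 260.5 mm / 331 years ≈ 0.787 mm/year.
B's length ≈ 0.787 × 668 = 525.7 mm.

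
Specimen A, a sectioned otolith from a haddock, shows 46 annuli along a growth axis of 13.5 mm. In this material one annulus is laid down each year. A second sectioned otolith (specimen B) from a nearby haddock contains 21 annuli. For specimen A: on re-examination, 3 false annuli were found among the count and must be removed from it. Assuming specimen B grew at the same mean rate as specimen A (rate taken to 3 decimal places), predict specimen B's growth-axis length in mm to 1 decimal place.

6.6 mm

Specimen A: correcting the raw count gives 46 − 3 = 43 true annuli.
A: 13.5 mm over 43 years gives 13.5 / 43 ≈ 0.314 mm per year.
B's length ≈ 0.314 × 21 = 6.6 mm.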